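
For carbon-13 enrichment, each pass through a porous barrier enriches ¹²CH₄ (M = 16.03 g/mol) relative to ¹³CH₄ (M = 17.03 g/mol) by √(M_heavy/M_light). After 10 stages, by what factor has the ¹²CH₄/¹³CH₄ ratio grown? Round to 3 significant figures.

1.35

The single-stage factor is √(M_heavy/M_light), so 10 stages give [√(17.03/16.03)]^10 = (17.03/16.03)^(10/2).
= 1.06238^5 = 1.35.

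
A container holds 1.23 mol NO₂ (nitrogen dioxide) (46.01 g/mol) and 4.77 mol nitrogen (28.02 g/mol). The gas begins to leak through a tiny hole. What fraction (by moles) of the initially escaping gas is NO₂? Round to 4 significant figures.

Each component's effusion rate ∝ (its partial pressure)·(1/√M) ∝ n_i/√M_i.
Mole fraction of NO₂ in the effusate = (n_NO₂/√M_NO₂) / (n_NO₂/√M_NO₂ + n_N₂/√M_N₂)
= (1.23/√46.01) / (1.23/√46.01 + 4.77/√28.02) = 0.1813/(0.1813 + 0.9011) = 0.1675.

0.1675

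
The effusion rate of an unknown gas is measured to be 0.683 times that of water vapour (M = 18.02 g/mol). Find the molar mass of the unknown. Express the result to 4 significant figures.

38.63 g/mol

From Graham's law, rate_X/rate_H₂O = √(M_H₂O/M_X).
0.683 = √(18.02/M_X)
M_X = 18.02 / 0.683² = 18.02 / 0.4665 = 38.63 g/mol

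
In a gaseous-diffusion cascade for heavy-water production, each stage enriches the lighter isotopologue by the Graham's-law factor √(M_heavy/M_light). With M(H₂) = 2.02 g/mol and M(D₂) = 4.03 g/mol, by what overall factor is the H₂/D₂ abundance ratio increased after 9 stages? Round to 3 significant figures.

Overall factor = α^9 with α = √(4.03/2.02), i.e. (4.03/2.02)^(9/2).
= 1.99505^(9/2) = 22.4.

22.4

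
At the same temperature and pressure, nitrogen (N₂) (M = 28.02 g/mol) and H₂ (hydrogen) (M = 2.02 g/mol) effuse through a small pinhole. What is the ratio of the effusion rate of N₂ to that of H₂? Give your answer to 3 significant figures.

0.268

Since effusion rate ∝ 1/√M, rate_N₂/rate_H₂ = √(M_H₂/M_N₂) = √(2.02/28.02) = √0.07209 = 0.268.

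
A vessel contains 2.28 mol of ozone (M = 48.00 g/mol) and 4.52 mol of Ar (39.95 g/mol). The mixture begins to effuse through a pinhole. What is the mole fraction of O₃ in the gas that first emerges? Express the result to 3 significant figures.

0.315

Effusion rate of each component ∝ n_i/√M_i (partial pressure × 1/√M).
So x_O₃ in the escaping gas = (n_O₃/√M_O₃) / Σ(n_i/√M_i)
= (2.28/√48.00) / (2.28/√48.00 + 4.52/√39.95) = 0.3291/(0.3291 + 0.7151) = 0.315.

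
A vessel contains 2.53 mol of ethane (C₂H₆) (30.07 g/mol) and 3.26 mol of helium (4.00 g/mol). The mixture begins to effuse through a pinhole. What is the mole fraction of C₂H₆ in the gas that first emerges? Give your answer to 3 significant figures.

0.221

Effusion rate of each component ∝ n_i/√M_i (partial pressure × 1/√M).
Mole fraction of C₂H₆ in the effusate = (n_C₂H₆/√M_C₂H₆) / (n_C₂H₆/√M_C₂H₆ + n_He/√M_He)
= (2.53/√30.07) / (2.53/√30.07 + 3.26/√4.00) = 0.4614/(0.4614 + 1.630) = 0.221.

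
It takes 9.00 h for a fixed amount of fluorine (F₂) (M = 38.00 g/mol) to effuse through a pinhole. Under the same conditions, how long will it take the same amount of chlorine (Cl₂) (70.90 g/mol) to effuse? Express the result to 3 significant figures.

12.3 h

Since effusion rate ∝ 1/√M, t_Cl₂/t_F₂ = √(M_Cl₂/M_F₂) = √(70.90/38.00) = √1.866 = 1.366.
So the time for Cl₂ is 9.00 × 1.366 = 12.3 h.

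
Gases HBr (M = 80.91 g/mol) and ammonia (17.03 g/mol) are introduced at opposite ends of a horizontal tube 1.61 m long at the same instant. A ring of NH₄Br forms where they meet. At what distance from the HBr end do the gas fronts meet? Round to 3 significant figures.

Graham's law gives d_HBr/d_NH₃ = rate_HBr/rate_NH₃ = √(M_NH₃/M_HBr) = √(17.03/80.91) = 0.4588.
With d_HBr + d_NH₃ = 1.61 m, d_NH₃ = 1.61/(1 + 0.4588) = 1.104 m.
d_HBr = 1.61 − 1.104 = 0.506 m.

0.506 m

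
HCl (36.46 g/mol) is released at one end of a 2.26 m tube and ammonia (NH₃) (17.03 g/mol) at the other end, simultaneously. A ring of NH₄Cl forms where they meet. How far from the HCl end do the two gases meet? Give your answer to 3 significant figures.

0.918 m

In equal time, each gas travels a distance ∝ its rate ∝ 1/√M, so d_HCl/d_NH₃ = √(M_NH₃/M_HCl) = √(17.03/36.46) = 0.6834.
With d_HCl + d_NH₃ = 2.26 m, d_NH₃ = 2.26/(1 + 0.6834) = 1.342 m.
d_HCl = 2.26 − 1.342 = 0.918 m.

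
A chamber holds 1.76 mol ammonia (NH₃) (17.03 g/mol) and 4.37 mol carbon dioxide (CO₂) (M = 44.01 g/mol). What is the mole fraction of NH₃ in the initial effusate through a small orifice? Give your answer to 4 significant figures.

The effusion rate of species i is ∝ p_i/√M_i ∝ n_i/√M_i.
Mole fraction of NH₃ in the effusate = (n_NH₃/√M_NH₃) / (n_NH₃/√M_NH₃ + n_CO₂/√M_CO₂)
= (1.76/√17.03) / (1.76/√17.03 + 4.37/√44.01) = 0.4265/(0.4265 + 0.6587) = 0.3930.

0.3930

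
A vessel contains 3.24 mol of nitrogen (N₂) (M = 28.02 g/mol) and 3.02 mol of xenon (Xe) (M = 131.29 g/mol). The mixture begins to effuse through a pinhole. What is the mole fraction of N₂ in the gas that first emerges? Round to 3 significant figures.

0.699

Effusion rate of each component ∝ n_i/√M_i (partial pressure × 1/√M).
Mole fraction of N₂ in the effusate = (n_N₂/√M_N₂) / (n_N₂/√M_N₂ + n_Xe/√M_Xe)
= (3.24/√28.02) / (3.24/√28.02 + 3.02/√131.29) = 0.6121/(0.6121 + 0.2636) = 0.699.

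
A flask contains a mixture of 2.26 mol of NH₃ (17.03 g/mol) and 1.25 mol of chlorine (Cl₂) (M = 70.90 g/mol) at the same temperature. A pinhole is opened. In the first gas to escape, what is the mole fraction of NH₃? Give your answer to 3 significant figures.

The effusion rate of species i is ∝ p_i/√M_i ∝ n_i/√M_i.
Mole fraction of NH₃ in the effusate = (n_NH₃/√M_NH₃) / (n_NH₃/√M_NH₃ + n_Cl₂/√M_Cl₂)
= (2.26/√17.03) / (2.26/√17.03 + 1.25/√70.90) = 0.5476/(0.5476 + 0.1485) = 0.787.

0.787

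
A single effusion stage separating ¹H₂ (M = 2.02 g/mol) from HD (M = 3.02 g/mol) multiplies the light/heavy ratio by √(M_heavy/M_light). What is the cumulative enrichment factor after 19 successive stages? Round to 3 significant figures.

45.6

After 19 stages the ratio has grown by (√(3.02/2.02))^19 = (3.02/2.02)^(19/2).
= 1.49505^(19/2) = 45.6.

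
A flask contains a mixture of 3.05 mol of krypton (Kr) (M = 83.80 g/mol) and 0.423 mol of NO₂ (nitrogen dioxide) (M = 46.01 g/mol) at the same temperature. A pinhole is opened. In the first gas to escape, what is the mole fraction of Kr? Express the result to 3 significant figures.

0.842

Rate_i ∝ x_i/√M_i (Graham's law weighted by mole fraction), so the effusate composition follows n_i/√M_i.
So x_Kr in the escaping gas = (n_Kr/√M_Kr) / Σ(n_i/√M_i)
= (3.05/√83.80) / (3.05/√83.80 + 0.423/√46.01) = 0.3332/(0.3332 + 0.06236) = 0.842.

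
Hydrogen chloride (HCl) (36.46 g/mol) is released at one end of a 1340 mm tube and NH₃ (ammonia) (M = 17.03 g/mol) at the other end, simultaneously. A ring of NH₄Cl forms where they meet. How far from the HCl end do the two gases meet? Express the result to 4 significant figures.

In equal time, each gas travels a distance ∝ its rate ∝ 1/√M, so d_HCl/d_NH₃ = √(M_NH₃/M_HCl) = √(17.03/36.46) = 0.6834.
With d_HCl + d_NH₃ = 1340 mm, d_NH₃ = 1340/(1 + 0.6834) = 796.0 mm.
d_HCl = 1340 − 796.0 = 544.0 mm.

544.0 mm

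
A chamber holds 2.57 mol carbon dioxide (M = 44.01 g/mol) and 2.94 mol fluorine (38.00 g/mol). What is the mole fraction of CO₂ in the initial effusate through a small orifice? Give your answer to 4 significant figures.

0.4482

Rate_i ∝ x_i/√M_i (Graham's law weighted by mole fraction), so the effusate composition follows n_i/√M_i.
So x_CO₂ in the escaping gas = (n_CO₂/√M_CO₂) / Σ(n_i/√M_i)
= (2.57/√44.01) / (2.57/√44.01 + 2.94/√38.00) = 0.3874/(0.3874 + 0.4769) = 0.4482.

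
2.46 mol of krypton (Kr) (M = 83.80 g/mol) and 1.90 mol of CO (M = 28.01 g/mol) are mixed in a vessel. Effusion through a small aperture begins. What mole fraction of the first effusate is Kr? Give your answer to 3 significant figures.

0.428

Effusion rate of each component ∝ n_i/√M_i (partial pressure × 1/√M).
x_Kr(eff) = (n_Kr/√M_Kr) / (n_Kr/√M_Kr + n_CO/√M_CO)
= (2.46/√83.80) / (2.46/√83.80 + 1.90/√28.01) = 0.2687/(0.2687 + 0.3590) = 0.428.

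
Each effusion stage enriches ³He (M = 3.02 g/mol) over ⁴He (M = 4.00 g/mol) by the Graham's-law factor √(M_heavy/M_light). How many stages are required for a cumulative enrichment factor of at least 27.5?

With α = √(4.00/3.02) per stage, ln α = ½ ln(1.32450) = 0.1405.
Need α^N ≥ 27.5 ⇒ N ≥ ln(27.5) / ln α = 3.314 / 0.1405 = 23.59.
So at least 24 stages are needed.

24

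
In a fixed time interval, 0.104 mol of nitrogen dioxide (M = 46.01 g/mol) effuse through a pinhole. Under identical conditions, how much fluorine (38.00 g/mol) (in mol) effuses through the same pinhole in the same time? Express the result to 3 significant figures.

0.114 mol

Graham's law gives rate_F₂/rate_NO₂ = √(M_NO₂/M_F₂) = √(46.01/38.00) = √1.211 = 1.100.
So the amount for F₂ is 0.104 × 1.100 = 0.114 mol.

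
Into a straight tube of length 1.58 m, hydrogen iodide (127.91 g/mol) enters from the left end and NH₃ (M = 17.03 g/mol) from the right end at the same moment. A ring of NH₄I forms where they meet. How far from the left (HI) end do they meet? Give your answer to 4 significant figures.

In equal time, each gas travels a distance ∝ its rate ∝ 1/√M, so d_HI/d_NH₃ = √(M_NH₃/M_HI) = √(17.03/127.91) = 0.3649.
With d_HI + d_NH₃ = 1.58 m, d_NH₃ = 1.58/(1 + 0.3649) = 1.158 m.
d_HI = 1.58 − 1.158 = 0.4224 m.

0.4224 m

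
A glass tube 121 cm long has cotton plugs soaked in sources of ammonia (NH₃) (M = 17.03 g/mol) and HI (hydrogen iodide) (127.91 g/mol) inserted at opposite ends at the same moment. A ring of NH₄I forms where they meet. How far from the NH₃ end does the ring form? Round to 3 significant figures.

Graham's law gives d_NH₃/d_HI = rate_NH₃/rate_HI = √(M_HI/M_NH₃) = √(127.91/17.03) = 2.741.
With d_NH₃ + d_HI = 121 cm, d_HI = 121/(1 + 2.741) = 32.35 cm.
d_NH₃ = 121 − 32.35 = 88.7 cm.

88.7 cm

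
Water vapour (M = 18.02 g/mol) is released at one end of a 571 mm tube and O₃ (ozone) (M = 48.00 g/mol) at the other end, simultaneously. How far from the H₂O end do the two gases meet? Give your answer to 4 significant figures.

Distances travelled in equal time are proportional to diffusion rates, so d_H₂O/d_O₃ = √(M_O₃/M_H₂O) = √(48.00/18.02) = 1.632.
With d_H₂O + d_O₃ = 571 mm, d_O₃ = 571/(1 + 1.632) = 216.9 mm.
d_H₂O = 571 − 216.9 = 354.1 mm.

354.1 mm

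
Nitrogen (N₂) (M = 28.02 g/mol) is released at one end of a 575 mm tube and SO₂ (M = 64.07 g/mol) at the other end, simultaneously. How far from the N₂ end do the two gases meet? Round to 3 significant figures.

Distances travelled in equal time are proportional to diffusion rates, so d_N₂/d_SO₂ = √(M_SO₂/M_N₂) = √(64.07/28.02) = 1.512.
With d_N₂ + d_SO₂ = 575 mm, d_SO₂ = 575/(1 + 1.512) = 228.9 mm.
d_N₂ = 575 − 228.9 = 346 mm.

346 mm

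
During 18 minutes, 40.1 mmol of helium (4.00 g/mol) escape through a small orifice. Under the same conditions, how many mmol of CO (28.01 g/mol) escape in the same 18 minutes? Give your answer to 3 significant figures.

Since effusion rate ∝ 1/√M, rate_CO/rate_He = √(M_He/M_CO) = √(4.00/28.01) = √0.1428 = 0.3779.
So the amount for CO is 40.1 × 0.3779 = 15.2 mmol.

15.2 mmol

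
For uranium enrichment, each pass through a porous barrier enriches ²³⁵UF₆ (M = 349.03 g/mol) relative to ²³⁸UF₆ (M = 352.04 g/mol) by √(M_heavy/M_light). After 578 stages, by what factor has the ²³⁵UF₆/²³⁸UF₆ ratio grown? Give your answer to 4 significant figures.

The single-stage factor is √(M_heavy/M_light), so 578 stages give [√(352.04/349.03)]^578 = (352.04/349.03)^(578/2).
= 1.00862^289 = 11.96.

11.96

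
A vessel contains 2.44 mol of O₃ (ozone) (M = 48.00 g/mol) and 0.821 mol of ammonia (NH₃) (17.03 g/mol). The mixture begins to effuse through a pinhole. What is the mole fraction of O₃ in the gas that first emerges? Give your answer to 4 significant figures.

Rate_i ∝ x_i/√M_i (Graham's law weighted by mole fraction), so the effusate composition follows n_i/√M_i.
Mole fraction of O₃ in the effusate = (n_O₃/√M_O₃) / (n_O₃/√M_O₃ + n_NH₃/√M_NH₃)
= (2.44/√48.00) / (2.44/√48.00 + 0.821/√17.03) = 0.3522/(0.3522 + 0.1989) = 0.6390.

0.6390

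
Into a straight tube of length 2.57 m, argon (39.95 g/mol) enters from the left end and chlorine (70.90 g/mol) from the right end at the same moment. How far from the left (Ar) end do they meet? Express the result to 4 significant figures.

The fronts meet when d_Ar + d_Cl₂ = L with d_Ar/d_Cl₂ = √(M_Cl₂/M_Ar) (Graham's law). Here √(M_Cl₂/M_Ar) = √(70.90/39.95) = 1.332.
With d_Ar + d_Cl₂ = 2.57 m, d_Cl₂ = 2.57/(1 + 1.332) = 1.102 m.
d_Ar = 2.57 − 1.102 = 1.468 m.

1.468 m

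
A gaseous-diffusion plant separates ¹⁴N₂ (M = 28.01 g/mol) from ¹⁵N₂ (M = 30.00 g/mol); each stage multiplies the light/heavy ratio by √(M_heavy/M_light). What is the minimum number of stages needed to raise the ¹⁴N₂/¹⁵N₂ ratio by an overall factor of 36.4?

105

Per stage α = (30.00/28.01)^(1/2) = 1.07105^0.5, giving ln α = 0.03432.
Need α^N ≥ 36.4 ⇒ N ≥ ln(36.4) / ln α = 3.595 / 0.03432 = 104.74.
So at least 105 stages are needed.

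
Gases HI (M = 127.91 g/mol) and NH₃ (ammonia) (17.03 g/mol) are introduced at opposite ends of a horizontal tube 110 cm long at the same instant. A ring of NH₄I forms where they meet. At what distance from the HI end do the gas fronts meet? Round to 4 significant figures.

29.41 cm

In equal time, each gas travels a distance ∝ its rate ∝ 1/√M, so d_HI/d_NH₃ = √(M_NH₃/M_HI) = √(17.03/127.91) = 0.3649.
With d_HI + d_NH₃ = 110 cm, d_NH₃ = 110/(1 + 0.3649) = 80.59 cm.
d_HI = 110 − 80.59 = 29.41 cm.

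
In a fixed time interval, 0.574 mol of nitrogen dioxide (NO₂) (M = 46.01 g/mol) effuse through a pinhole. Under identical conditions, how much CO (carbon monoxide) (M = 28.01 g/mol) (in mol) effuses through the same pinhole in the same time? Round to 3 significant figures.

Graham's law gives rate_CO/rate_NO₂ = √(M_NO₂/M_CO) = √(46.01/28.01) = √1.643 = 1.282.
So the amount for CO is 0.574 × 1.282 = 0.736 mol.

0.736 mol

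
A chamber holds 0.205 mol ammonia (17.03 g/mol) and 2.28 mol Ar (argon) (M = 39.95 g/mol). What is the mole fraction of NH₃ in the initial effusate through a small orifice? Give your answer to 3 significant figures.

0.121

Each component's effusion rate ∝ (its partial pressure)·(1/√M) ∝ n_i/√M_i.
So x_NH₃ in the escaping gas = (n_NH₃/√M_NH₃) / Σ(n_i/√M_i)
= (0.205/√17.03) / (0.205/√17.03 + 2.28/√39.95) = 0.04968/(0.04968 + 0.3607) = 0.121.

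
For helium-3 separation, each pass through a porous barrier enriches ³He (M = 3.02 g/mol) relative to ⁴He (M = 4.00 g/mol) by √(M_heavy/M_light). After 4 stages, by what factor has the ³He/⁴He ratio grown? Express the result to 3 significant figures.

After 4 stages the ratio has grown by (√(4.00/3.02))^4 = (4.00/3.02)^(4/2).
= 1.32450^2 = 1.75.

1.75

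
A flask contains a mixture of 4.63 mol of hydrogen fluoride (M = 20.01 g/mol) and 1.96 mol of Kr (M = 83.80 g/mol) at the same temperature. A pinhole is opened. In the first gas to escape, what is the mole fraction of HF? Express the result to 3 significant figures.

0.829

Rate_i ∝ x_i/√M_i (Graham's law weighted by mole fraction), so the effusate composition follows n_i/√M_i.
x_HF(eff) = (n_HF/√M_HF) / (n_HF/√M_HF + n_Kr/√M_Kr)
= (4.63/√20.01) / (4.63/√20.01 + 1.96/√83.80) = 1.035/(1.035 + 0.2141) = 0.829.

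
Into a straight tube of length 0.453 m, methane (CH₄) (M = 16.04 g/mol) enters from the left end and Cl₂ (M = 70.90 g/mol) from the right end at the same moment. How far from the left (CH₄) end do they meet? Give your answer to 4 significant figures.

Graham's law gives d_CH₄/d_Cl₂ = rate_CH₄/rate_Cl₂ = √(M_Cl₂/M_CH₄) = √(70.90/16.04) = 2.102.
With d_CH₄ + d_Cl₂ = 0.453 m, d_Cl₂ = 0.453/(1 + 2.102) = 0.1460 m.
d_CH₄ = 0.453 − 0.1460 = 0.3070 m.

0.3070 m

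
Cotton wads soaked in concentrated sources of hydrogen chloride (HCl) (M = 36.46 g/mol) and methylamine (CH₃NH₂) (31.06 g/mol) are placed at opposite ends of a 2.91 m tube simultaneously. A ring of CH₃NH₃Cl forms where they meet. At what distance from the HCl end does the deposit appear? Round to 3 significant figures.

1.40 m

The fronts meet when d_HCl + d_CH₃NH₂ = L with d_HCl/d_CH₃NH₂ = √(M_CH₃NH₂/M_HCl) (Graham's law). Here √(M_CH₃NH₂/M_HCl) = √(31.06/36.46) = 0.9230.
With d_HCl + d_CH₃NH₂ = 2.91 m, d_CH₃NH₂ = 2.91/(1 + 0.9230) = 1.513 m.
d_HCl = 2.91 − 1.513 = 1.40 m.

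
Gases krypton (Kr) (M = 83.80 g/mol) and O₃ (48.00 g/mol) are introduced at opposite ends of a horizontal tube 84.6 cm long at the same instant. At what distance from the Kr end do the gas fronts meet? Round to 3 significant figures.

Distances travelled in equal time are proportional to diffusion rates, so d_Kr/d_O₃ = √(M_O₃/M_Kr) = √(48.00/83.80) = 0.7568.
With d_Kr + d_O₃ = 84.6 cm, d_O₃ = 84.6/(1 + 0.7568) = 48.15 cm.
d_Kr = 84.6 − 48.15 = 36.4 cm.

36.4 cm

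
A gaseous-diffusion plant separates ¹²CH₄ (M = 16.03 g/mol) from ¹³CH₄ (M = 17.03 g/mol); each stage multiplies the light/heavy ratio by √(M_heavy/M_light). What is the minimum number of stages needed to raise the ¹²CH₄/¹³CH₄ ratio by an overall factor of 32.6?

116

Per stage α = (17.03/16.03)^(1/2) = 1.06238^0.5, giving ln α = 0.03026.
Need α^N ≥ 32.6 ⇒ N ≥ ln(32.6) / ln α = 3.484 / 0.03026 = 115.16.
So at least 116 stages are needed.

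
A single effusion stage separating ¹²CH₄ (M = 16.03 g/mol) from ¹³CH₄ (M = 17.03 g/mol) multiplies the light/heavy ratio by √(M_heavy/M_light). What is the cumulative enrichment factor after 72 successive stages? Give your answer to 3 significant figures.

Each stage multiplies the ratio by α = √(17.03/16.03), so after 72 stages the overall factor is α^72 = (17.03/16.03)^(72/2).
= 1.06238^36 = 8.83.

8.83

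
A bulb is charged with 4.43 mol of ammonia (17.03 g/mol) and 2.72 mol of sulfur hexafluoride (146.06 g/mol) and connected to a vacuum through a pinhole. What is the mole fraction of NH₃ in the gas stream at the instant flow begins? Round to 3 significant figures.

0.827

Each component's effusion rate ∝ (its partial pressure)·(1/√M) ∝ n_i/√M_i.
Mole fraction of NH₃ in the effusate = (n_NH₃/√M_NH₃) / (n_NH₃/√M_NH₃ + n_SF₆/√M_SF₆)
= (4.43/√17.03) / (4.43/√17.03 + 2.72/√146.06) = 1.073/(1.073 + 0.2251) = 0.827.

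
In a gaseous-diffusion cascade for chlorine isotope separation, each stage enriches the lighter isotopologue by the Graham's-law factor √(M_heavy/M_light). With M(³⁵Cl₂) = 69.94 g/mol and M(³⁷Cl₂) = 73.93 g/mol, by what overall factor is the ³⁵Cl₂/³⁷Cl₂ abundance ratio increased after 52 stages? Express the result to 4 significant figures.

After 52 stages the ratio has grown by (√(73.93/69.94))^52 = (73.93/69.94)^(52/2).
= 1.05705^26 = 4.231.

4.231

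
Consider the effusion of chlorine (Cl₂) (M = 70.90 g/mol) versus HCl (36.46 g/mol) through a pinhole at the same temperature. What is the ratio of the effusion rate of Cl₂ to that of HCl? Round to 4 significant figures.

Since effusion rate ∝ 1/√M, rate_Cl₂/rate_HCl = √(M_HCl/M_Cl₂) = √(36.46/70.90) = √0.5142 = 0.7171.

0.7171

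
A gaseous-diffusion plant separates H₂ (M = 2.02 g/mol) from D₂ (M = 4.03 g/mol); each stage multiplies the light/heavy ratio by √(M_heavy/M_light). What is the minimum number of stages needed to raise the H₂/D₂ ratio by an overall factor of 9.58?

7

Per stage α = (4.03/2.02)^(1/2) = 1.99505^0.5, giving ln α = 0.3453.
Need α^N ≥ 9.58 ⇒ N ≥ ln(9.58) / ln α = 2.260 / 0.3453 = 6.54.
So at least 7 stages are needed.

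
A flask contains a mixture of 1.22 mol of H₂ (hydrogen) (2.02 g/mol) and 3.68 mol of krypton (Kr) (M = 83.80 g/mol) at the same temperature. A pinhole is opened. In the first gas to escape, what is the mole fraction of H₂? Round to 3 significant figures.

Each component's effusion rate ∝ (its partial pressure)·(1/√M) ∝ n_i/√M_i.
So x_H₂ in the escaping gas = (n_H₂/√M_H₂) / Σ(n_i/√M_i)
= (1.22/√2.02) / (1.22/√2.02 + 3.68/√83.80) = 0.8584/(0.8584 + 0.4020) = 0.681.

0.681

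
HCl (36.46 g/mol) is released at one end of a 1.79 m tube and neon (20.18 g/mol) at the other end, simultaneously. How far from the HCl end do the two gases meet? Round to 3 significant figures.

Graham's law gives d_HCl/d_Ne = rate_HCl/rate_Ne = √(M_Ne/M_HCl) = √(20.18/36.46) = 0.7440.
With d_HCl + d_Ne = 1.79 m, d_Ne = 1.79/(1 + 0.7440) = 1.026 m.
d_HCl = 1.79 − 1.026 = 0.764 m.

0.764 m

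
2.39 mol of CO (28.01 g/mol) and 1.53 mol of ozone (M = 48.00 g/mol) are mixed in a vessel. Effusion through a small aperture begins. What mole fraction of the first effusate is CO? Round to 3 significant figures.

0.672

Each component's effusion rate ∝ (its partial pressure)·(1/√M) ∝ n_i/√M_i.
x_CO(eff) = (n_CO/√M_CO) / (n_CO/√M_CO + n_O₃/√M_O₃)
= (2.39/√28.01) / (2.39/√28.01 + 1.53/√48.00) = 0.4516/(0.4516 + 0.2208) = 0.672.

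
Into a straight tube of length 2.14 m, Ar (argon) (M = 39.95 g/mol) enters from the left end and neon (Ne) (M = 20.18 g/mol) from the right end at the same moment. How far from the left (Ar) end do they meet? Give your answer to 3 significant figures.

0.889 m

Graham's law gives d_Ar/d_Ne = rate_Ar/rate_Ne = √(M_Ne/M_Ar) = √(20.18/39.95) = 0.7107.
With d_Ar + d_Ne = 2.14 m, d_Ne = 2.14/(1 + 0.7107) = 1.251 m.
d_Ar = 2.14 − 1.251 = 0.889 m.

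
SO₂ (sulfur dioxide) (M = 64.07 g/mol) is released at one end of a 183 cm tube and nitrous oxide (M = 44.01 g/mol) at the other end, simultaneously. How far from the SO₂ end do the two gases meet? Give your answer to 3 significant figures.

Graham's law gives d_SO₂/d_N₂O = rate_SO₂/rate_N₂O = √(M_N₂O/M_SO₂) = √(44.01/64.07) = 0.8288.
With d_SO₂ + d_N₂O = 183 cm, d_N₂O = 183/(1 + 0.8288) = 100.1 cm.
d_SO₂ = 183 − 100.1 = 82.9 cm.

82.9 cm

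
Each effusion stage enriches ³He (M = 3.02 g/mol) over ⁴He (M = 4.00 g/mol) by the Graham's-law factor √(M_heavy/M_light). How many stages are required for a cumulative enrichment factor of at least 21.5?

22

Single-stage factor α = √(4.00/3.02), so ln α = ½ ln(1.32450) = 0.1405.
Need α^N ≥ 21.5 ⇒ N ≥ ln(21.5) / ln α = 3.068 / 0.1405 = 21.83.
Rounding up, N = 22 stages.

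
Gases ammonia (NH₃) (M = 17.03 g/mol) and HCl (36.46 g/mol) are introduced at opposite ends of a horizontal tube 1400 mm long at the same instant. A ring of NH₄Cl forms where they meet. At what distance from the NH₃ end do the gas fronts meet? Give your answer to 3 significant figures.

832 mm

Distances travelled in equal time are proportional to diffusion rates, so d_NH₃/d_HCl = √(M_HCl/M_NH₃) = √(36.46/17.03) = 1.463.
With d_NH₃ + d_HCl = 1400 mm, d_HCl = 1400/(1 + 1.463) = 568.4 mm.
d_NH₃ = 1400 − 568.4 = 832 mm.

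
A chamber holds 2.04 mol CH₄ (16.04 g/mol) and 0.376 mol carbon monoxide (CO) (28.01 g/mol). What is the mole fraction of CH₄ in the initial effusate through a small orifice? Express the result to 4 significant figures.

0.8776

The effusion rate of species i is ∝ p_i/√M_i ∝ n_i/√M_i.
Mole fraction of CH₄ in the effusate = (n_CH₄/√M_CH₄) / (n_CH₄/√M_CH₄ + n_CO/√M_CO)
= (2.04/√16.04) / (2.04/√16.04 + 0.376/√28.01) = 0.5094/(0.5094 + 0.07104) = 0.8776.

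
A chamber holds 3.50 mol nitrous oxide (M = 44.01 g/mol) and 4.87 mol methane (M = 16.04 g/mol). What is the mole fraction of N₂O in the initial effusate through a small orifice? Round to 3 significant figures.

0.303

The effusion rate of species i is ∝ p_i/√M_i ∝ n_i/√M_i.
Mole fraction of N₂O in the effusate = (n_N₂O/√M_N₂O) / (n_N₂O/√M_N₂O + n_CH₄/√M_CH₄)
= (3.50/√44.01) / (3.50/√44.01 + 4.87/√16.04) = 0.5276/(0.5276 + 1.216) = 0.303.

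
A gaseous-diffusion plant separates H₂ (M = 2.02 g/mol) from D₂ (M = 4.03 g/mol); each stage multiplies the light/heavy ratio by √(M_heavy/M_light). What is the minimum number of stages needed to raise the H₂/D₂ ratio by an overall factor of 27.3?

10

Single-stage factor α = √(4.03/2.02), so ln α = ½ ln(1.99505) = 0.3453.
Need α^N ≥ 27.3 ⇒ N ≥ ln(27.3) / ln α = 3.307 / 0.3453 = 9.58.
Minimum whole number of stages: N = 10.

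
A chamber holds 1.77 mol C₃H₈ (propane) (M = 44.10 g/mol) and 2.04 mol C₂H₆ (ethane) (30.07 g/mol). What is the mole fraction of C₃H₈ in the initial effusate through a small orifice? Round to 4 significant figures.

Rate_i ∝ x_i/√M_i (Graham's law weighted by mole fraction), so the effusate composition follows n_i/√M_i.
Mole fraction of C₃H₈ in the effusate = (n_C₃H₈/√M_C₃H₈) / (n_C₃H₈/√M_C₃H₈ + n_C₂H₆/√M_C₂H₆)
= (1.77/√44.10) / (1.77/√44.10 + 2.04/√30.07) = 0.2665/(0.2665 + 0.3720) = 0.4174.

0.4174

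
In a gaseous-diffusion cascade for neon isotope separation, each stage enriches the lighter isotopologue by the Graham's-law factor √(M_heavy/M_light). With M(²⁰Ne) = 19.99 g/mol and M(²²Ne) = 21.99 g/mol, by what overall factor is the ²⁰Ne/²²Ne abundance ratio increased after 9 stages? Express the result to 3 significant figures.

Overall factor = α^9 with α = √(21.99/19.99), i.e. (21.99/19.99)^(9/2).
= 1.10005^(9/2) = 1.54.

1.54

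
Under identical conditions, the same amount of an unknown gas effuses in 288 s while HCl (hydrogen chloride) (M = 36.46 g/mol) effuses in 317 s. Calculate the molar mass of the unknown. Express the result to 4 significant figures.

Graham's law gives t_X/t_HCl = √(M_X/M_HCl).
288/317 = 0.9085 = √(M_X/36.46)
M_X = 36.46 × 0.9085² = 36.46 × 0.8254 = 30.09 g/mol

30.09 g/mol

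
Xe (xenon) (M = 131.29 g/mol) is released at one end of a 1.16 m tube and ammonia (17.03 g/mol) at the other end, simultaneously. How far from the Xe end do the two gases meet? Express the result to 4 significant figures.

0.3072 m

In equal time, each gas travels a distance ∝ its rate ∝ 1/√M, so d_Xe/d_NH₃ = √(M_NH₃/M_Xe) = √(17.03/131.29) = 0.3602.
With d_Xe + d_NH₃ = 1.16 m, d_NH₃ = 1.16/(1 + 0.3602) = 0.8528 m.
d_Xe = 1.16 − 0.8528 = 0.3072 m.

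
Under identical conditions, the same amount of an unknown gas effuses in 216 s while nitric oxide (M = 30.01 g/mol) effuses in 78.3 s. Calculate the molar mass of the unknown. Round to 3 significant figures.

Using Graham's law: t_X/t_NO = √(M_X/M_NO).
216/78.3 = 2.759 = √(M_X/30.01)
M_X = 30.01 × 2.759² = 30.01 × 7.610 = 228 g/mol

228 g/mol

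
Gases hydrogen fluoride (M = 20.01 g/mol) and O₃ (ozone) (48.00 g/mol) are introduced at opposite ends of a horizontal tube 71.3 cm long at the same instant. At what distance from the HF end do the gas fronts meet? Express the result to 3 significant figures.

The fronts meet when d_HF + d_O₃ = L with d_HF/d_O₃ = √(M_O₃/M_HF) (Graham's law). Here √(M_O₃/M_HF) = √(48.00/20.01) = 1.549.
With d_HF + d_O₃ = 71.3 cm, d_O₃ = 71.3/(1 + 1.549) = 27.97 cm.
d_HF = 71.3 − 27.97 = 43.3 cm.

43.3 cm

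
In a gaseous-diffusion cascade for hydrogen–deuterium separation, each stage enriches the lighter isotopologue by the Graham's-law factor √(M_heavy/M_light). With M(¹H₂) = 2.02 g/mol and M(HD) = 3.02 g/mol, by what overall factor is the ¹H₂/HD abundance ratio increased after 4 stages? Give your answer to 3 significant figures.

2.24

After 4 stages the ratio has grown by (√(3.02/2.02))^4 = (3.02/2.02)^(4/2).
= 1.49505^2 = 2.24.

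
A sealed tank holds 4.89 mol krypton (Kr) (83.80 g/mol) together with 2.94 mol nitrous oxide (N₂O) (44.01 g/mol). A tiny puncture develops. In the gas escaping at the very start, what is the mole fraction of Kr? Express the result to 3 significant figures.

Effusion rate of each component ∝ n_i/√M_i (partial pressure × 1/√M).
x_Kr(eff) = (n_Kr/√M_Kr) / (n_Kr/√M_Kr + n_N₂O/√M_N₂O)
= (4.89/√83.80) / (4.89/√83.80 + 2.94/√44.01) = 0.5342/(0.5342 + 0.4432) = 0.547.

0.547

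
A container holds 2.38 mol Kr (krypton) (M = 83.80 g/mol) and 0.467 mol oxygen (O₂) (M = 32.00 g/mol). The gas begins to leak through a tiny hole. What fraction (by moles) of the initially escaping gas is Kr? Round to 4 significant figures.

Each component's effusion rate ∝ (its partial pressure)·(1/√M) ∝ n_i/√M_i.
So x_Kr in the escaping gas = (n_Kr/√M_Kr) / Σ(n_i/√M_i)
= (2.38/√83.80) / (2.38/√83.80 + 0.467/√32.00) = 0.2600/(0.2600 + 0.08255) = 0.7590.

0.7590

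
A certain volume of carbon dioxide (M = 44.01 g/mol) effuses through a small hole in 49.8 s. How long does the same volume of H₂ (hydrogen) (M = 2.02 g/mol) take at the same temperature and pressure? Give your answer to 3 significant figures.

By Graham's law, t_H₂/t_CO₂ = √(M_H₂/M_CO₂) = √(2.02/44.01) = √0.04590 = 0.2142.
So the time for H₂ is 49.8 × 0.2142 = 10.7 s.

10.7 s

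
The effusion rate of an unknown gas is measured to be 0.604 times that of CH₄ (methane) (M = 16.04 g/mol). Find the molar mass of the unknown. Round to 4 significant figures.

Since effusion rate ∝ 1/√M, rate_X/rate_CH₄ = √(M_CH₄/M_X).
0.604 = √(16.04/M_X)
M_X = 16.04 / 0.604² = 16.04 / 0.3648 = 43.97 g/mol

43.97 g/mol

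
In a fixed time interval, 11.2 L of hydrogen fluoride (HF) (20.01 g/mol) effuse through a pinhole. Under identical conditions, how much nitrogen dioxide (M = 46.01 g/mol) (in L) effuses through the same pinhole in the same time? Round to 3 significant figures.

Using Graham's law: rate_NO₂/rate_HF = √(M_HF/M_NO₂) = √(20.01/46.01) = √0.4349 = 0.6595.
So the volume for NO₂ is 11.2 × 0.6595 = 7.39 L.

7.39 L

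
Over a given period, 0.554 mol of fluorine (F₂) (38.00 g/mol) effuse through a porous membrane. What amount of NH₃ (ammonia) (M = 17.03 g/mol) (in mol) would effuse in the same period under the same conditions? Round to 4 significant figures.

Graham's law gives rate_NH₃/rate_F₂ = √(M_F₂/M_NH₃) = √(38.00/17.03) = √2.231 = 1.494.
So the amount for NH₃ is 0.554 × 1.494 = 0.8275 mol.

0.8275 mol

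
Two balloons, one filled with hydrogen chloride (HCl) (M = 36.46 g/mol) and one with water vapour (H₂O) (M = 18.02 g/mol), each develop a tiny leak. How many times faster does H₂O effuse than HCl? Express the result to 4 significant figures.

By Graham's law, rate_H₂O/rate_HCl = √(M_HCl/M_H₂O) = √(36.46/18.02) = √2.023 = 1.422.

1.422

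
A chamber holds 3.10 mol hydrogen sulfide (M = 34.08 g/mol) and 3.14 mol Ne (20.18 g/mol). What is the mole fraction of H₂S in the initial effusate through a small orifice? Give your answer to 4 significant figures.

The effusion rate of species i is ∝ p_i/√M_i ∝ n_i/√M_i.
x_H₂S(eff) = (n_H₂S/√M_H₂S) / (n_H₂S/√M_H₂S + n_Ne/√M_Ne)
= (3.10/√34.08) / (3.10/√34.08 + 3.14/√20.18) = 0.5310/(0.5310 + 0.6990) = 0.4317.

0.4317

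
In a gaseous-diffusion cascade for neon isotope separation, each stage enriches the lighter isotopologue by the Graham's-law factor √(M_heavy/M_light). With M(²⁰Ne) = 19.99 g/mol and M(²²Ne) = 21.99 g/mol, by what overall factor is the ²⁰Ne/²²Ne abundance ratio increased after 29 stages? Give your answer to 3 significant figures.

3.99

After 29 stages the ratio has grown by (√(21.99/19.99))^29 = (21.99/19.99)^(29/2).
= 1.10005^(29/2) = 3.99.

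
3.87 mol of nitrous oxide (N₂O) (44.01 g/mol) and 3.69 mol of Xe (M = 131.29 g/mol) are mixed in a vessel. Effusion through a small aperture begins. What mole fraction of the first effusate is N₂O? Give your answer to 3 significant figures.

Effusion rate of each component ∝ n_i/√M_i (partial pressure × 1/√M).
x_N₂O(eff) = (n_N₂O/√M_N₂O) / (n_N₂O/√M_N₂O + n_Xe/√M_Xe)
= (3.87/√44.01) / (3.87/√44.01 + 3.69/√131.29) = 0.5834/(0.5834 + 0.3220) = 0.644.

0.644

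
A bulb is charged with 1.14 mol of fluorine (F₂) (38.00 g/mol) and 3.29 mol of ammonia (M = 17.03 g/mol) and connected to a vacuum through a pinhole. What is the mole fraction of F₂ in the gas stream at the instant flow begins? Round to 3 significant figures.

Rate_i ∝ x_i/√M_i (Graham's law weighted by mole fraction), so the effusate composition follows n_i/√M_i.
Mole fraction of F₂ in the effusate = (n_F₂/√M_F₂) / (n_F₂/√M_F₂ + n_NH₃/√M_NH₃)
= (1.14/√38.00) / (1.14/√38.00 + 3.29/√17.03) = 0.1849/(0.1849 + 0.7972) = 0.188.

0.188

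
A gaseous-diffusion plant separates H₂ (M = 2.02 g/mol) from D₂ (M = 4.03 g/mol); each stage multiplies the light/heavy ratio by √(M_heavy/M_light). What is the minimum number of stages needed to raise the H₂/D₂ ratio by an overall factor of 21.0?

9

With α = √(4.03/2.02) per stage, ln α = ½ ln(1.99505) = 0.3453.
Need α^N ≥ 21.0 ⇒ N ≥ ln(21.0) / ln α = 3.045 / 0.3453 = 8.82.
Rounding up, N = 9 stages.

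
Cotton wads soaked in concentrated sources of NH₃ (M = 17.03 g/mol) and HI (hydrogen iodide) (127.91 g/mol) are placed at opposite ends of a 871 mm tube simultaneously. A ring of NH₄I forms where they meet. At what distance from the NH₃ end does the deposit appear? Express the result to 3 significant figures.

638 mm

The fronts meet when d_NH₃ + d_HI = L with d_NH₃/d_HI = √(M_HI/M_NH₃) (Graham's law). Here √(M_HI/M_NH₃) = √(127.91/17.03) = 2.741.
With d_NH₃ + d_HI = 871 mm, d_HI = 871/(1 + 2.741) = 232.9 mm.
d_NH₃ = 871 − 232.9 = 638 mm.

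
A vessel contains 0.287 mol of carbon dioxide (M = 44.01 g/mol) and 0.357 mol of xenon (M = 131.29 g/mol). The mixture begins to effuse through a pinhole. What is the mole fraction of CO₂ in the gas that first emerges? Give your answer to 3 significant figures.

0.581

The effusion rate of species i is ∝ p_i/√M_i ∝ n_i/√M_i.
Mole fraction of CO₂ in the effusate = (n_CO₂/√M_CO₂) / (n_CO₂/√M_CO₂ + n_Xe/√M_Xe)
= (0.287/√44.01) / (0.287/√44.01 + 0.357/√131.29) = 0.04326/(0.04326 + 0.03116) = 0.581.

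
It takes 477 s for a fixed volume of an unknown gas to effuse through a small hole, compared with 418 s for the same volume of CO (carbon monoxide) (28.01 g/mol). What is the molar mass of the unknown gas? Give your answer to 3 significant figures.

36.5 g/mol

Since effusion rate ∝ 1/√M, t_X/t_CO = √(M_X/M_CO).
477/418 = 1.141 = √(M_X/28.01)
M_X = 28.01 × 1.141² = 28.01 × 1.302 = 36.5 g/mol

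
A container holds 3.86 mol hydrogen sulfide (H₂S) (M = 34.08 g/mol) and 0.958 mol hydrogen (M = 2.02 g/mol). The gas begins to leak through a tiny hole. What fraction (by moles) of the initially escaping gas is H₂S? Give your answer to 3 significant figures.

0.495

The effusion rate of species i is ∝ p_i/√M_i ∝ n_i/√M_i.
x_H₂S(eff) = (n_H₂S/√M_H₂S) / (n_H₂S/√M_H₂S + n_H₂/√M_H₂)
= (3.86/√34.08) / (3.86/√34.08 + 0.958/√2.02) = 0.6612/(0.6612 + 0.6740) = 0.495.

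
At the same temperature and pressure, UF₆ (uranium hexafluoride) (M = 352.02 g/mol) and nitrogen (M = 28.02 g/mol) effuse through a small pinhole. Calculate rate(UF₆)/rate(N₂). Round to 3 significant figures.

Using Graham's law: rate_UF₆/rate_N₂ = √(M_N₂/M_UF₆) = √(28.02/352.02) = √0.07960 = 0.282.

0.282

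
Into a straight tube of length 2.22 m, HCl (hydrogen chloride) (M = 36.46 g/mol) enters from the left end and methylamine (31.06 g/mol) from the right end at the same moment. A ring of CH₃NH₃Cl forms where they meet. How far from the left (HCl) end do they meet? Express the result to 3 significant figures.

In equal time, each gas travels a distance ∝ its rate ∝ 1/√M, so d_HCl/d_CH₃NH₂ = √(M_CH₃NH₂/M_HCl) = √(31.06/36.46) = 0.9230.
With d_HCl + d_CH₃NH₂ = 2.22 m, d_CH₃NH₂ = 2.22/(1 + 0.9230) = 1.154 m.
d_HCl = 2.22 − 1.154 = 1.07 m.

1.07 m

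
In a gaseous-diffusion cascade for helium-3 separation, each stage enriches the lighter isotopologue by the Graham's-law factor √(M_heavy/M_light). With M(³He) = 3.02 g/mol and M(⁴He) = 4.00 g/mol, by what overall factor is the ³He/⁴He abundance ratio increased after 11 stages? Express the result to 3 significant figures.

4.69

Overall factor = α^11 with α = √(4.00/3.02), i.e. (4.00/3.02)^(11/2).
= 1.32450^(11/2) = 4.69.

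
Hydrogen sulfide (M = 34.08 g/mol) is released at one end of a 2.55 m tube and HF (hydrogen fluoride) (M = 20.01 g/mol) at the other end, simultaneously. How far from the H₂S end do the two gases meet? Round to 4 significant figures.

In equal time, each gas travels a distance ∝ its rate ∝ 1/√M, so d_H₂S/d_HF = √(M_HF/M_H₂S) = √(20.01/34.08) = 0.7663.
With d_H₂S + d_HF = 2.55 m, d_HF = 2.55/(1 + 0.7663) = 1.444 m.
d_H₂S = 2.55 − 1.444 = 1.106 m.

1.106 m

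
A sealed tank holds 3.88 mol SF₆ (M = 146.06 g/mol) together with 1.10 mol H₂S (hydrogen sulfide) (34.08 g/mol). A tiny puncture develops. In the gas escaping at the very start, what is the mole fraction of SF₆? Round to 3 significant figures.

Effusion rate of each component ∝ n_i/√M_i (partial pressure × 1/√M).
So x_SF₆ in the escaping gas = (n_SF₆/√M_SF₆) / Σ(n_i/√M_i)
= (3.88/√146.06) / (3.88/√146.06 + 1.10/√34.08) = 0.3210/(0.3210 + 0.1884) = 0.630.

0.630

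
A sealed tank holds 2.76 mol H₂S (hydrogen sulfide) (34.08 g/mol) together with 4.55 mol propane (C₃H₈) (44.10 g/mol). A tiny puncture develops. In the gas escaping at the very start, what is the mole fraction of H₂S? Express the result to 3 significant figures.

0.408

Each component's effusion rate ∝ (its partial pressure)·(1/√M) ∝ n_i/√M_i.
So x_H₂S in the escaping gas = (n_H₂S/√M_H₂S) / Σ(n_i/√M_i)
= (2.76/√34.08) / (2.76/√34.08 + 4.55/√44.10) = 0.4728/(0.4728 + 0.6852) = 0.408.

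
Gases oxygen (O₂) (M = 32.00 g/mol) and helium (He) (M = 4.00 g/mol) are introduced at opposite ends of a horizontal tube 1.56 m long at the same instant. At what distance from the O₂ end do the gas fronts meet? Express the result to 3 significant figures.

0.407 m

The fronts meet when d_O₂ + d_He = L with d_O₂/d_He = √(M_He/M_O₂) (Graham's law). Here √(M_He/M_O₂) = √(4.00/32.00) = 0.3536.
With d_O₂ + d_He = 1.56 m, d_He = 1.56/(1 + 0.3536) = 1.153 m.
d_O₂ = 1.56 − 1.153 = 0.407 m.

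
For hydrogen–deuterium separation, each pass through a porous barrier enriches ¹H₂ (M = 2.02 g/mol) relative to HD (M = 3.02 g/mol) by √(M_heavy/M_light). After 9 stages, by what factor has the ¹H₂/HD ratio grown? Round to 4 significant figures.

6.109

The single-stage factor is √(M_heavy/M_light), so 9 stages give [√(3.02/2.02)]^9 = (3.02/2.02)^(9/2).
= 1.49505^(9/2) = 6.109.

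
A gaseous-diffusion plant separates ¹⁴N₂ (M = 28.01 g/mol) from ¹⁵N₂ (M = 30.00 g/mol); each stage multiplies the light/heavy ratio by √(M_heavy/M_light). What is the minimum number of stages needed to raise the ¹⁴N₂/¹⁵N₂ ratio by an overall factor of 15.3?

80

Single-stage factor α = √(30.00/28.01), so ln α = ½ ln(1.07105) = 0.03432.
Need α^N ≥ 15.3 ⇒ N ≥ ln(15.3) / ln α = 2.728 / 0.03432 = 79.49.
So at least 80 stages are needed.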